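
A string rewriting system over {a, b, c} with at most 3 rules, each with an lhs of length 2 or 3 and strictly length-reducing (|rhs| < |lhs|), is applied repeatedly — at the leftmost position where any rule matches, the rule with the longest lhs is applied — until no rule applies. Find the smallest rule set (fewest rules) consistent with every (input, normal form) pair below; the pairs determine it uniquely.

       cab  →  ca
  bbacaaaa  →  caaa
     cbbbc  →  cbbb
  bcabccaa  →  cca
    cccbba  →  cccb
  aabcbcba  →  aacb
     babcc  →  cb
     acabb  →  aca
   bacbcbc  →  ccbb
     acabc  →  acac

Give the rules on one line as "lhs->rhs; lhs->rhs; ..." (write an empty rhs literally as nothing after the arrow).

ab->a; ba->c; bc->b

  | cab => ca
  | bbacaaaa => bccaaaa => bcaaaa => baaaa => caaa
  | cbbbc => cbbb
  | bcabccaa => babccaa => cbccaa => cbcaa => cbaa => cca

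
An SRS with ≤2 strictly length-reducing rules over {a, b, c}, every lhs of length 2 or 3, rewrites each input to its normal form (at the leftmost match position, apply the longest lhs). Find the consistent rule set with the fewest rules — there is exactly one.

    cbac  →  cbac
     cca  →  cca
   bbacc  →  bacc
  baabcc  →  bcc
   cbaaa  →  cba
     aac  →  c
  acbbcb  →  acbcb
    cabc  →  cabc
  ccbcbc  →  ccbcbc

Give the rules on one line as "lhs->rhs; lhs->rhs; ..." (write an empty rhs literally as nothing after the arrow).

aa->; bb->b

  | cbac
  | cca
  | bbacc => bacc
  | baabcc => bbcc => bcc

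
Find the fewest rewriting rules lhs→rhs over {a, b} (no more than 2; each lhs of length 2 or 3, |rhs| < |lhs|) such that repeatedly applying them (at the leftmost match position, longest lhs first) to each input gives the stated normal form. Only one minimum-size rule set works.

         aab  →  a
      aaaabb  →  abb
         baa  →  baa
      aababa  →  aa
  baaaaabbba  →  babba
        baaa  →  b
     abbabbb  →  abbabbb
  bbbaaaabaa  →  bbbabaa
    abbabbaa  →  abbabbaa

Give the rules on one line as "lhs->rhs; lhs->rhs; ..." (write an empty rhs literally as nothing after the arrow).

aaa->; aab->a

  | aab => a
  | aaaabb => abb
  | baa
  | aababa => aaba => aa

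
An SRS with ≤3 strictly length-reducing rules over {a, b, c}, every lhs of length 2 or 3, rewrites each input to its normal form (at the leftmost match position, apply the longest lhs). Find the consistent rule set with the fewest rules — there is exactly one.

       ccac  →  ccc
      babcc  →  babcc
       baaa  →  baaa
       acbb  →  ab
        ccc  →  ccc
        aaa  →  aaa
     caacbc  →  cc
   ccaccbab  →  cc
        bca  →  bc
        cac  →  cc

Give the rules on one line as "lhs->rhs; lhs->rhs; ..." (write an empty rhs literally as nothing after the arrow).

  | ccac => ccc
  | babcc
  | baaa
  | acbb => ab

ca->c; cb->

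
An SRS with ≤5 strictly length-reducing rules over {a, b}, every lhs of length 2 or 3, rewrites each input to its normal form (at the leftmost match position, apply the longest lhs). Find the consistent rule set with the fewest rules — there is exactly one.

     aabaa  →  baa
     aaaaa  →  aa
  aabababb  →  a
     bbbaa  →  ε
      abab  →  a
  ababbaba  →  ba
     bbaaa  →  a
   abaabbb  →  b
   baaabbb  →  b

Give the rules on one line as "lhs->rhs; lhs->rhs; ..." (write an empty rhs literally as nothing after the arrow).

  | aabaa => abaa => baa
  | aaaaa => aa
  | aabababb => abababb => bababb => bbabb => aabb => abb => bb => a
  | bbbaa => aaa => ε

aaa->; ab->b; bb->a; bbb->a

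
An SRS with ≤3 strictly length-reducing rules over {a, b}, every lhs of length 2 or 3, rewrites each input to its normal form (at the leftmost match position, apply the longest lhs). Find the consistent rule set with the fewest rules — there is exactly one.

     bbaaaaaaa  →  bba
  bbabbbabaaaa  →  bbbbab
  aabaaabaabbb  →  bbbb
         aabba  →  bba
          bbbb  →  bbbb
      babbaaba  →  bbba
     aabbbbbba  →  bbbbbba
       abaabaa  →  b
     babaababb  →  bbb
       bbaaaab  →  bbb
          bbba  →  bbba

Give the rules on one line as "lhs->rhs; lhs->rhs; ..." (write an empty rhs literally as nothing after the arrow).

aa->; abb->b

  | bbaaaaaaa => bbaaaaa => bbaaa => bba
  | bbabbbabaaaa => bbbbabaaaa => bbbbabaa => bbbbab
  | aabaaabaabbb => baaabaabbb => babaabbb => babbbb => bbbb
  | aabba => bba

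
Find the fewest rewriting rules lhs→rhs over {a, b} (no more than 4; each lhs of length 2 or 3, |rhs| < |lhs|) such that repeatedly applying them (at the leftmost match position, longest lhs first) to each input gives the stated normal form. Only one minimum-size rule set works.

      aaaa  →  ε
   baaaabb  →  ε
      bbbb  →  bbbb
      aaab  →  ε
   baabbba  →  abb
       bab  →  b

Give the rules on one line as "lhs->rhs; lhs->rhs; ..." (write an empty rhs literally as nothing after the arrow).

aa->; aaa->aa; aab->aa; ba->

  | aaaa => aaa => aa => ε
  | baaaabb => aaabb => aabb => aab => aa => ε
  | bbbb
  | aaab => aab => aa => ε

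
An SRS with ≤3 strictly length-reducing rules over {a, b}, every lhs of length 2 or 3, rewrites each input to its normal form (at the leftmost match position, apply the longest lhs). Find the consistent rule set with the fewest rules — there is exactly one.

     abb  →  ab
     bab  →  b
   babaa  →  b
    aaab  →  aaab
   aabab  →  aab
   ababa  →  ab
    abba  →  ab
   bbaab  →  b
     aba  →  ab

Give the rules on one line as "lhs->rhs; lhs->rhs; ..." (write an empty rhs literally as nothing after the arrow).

  | abb => ab
  | bab => bb => b
  | babaa => bbaa => baa => ba => b
  | aaab

ba->b; bb->b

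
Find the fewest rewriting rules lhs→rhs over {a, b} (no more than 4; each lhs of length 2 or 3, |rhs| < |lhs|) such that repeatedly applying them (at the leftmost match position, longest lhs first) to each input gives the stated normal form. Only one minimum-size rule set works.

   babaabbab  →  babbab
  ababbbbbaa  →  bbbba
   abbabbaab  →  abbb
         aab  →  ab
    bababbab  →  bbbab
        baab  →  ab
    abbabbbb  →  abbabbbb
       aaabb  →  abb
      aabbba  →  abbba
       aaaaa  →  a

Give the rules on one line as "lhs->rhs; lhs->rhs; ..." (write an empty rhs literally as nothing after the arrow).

aa->a; aba->; baa->a

  | babaabbab => babbab
  | ababbbbbaa => bbbbbaa => bbbba
  | abbabbaab => abbabab => abbb
  | aab => ab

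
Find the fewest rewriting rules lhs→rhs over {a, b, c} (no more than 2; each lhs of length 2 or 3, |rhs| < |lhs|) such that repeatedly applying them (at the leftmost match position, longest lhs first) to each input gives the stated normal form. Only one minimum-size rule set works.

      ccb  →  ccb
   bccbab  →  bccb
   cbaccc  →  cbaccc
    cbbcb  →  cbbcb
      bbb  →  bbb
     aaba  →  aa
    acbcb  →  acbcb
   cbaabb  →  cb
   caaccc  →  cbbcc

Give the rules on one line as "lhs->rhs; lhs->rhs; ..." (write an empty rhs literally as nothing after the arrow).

  | ccb
  | bccbab => bccb
  | cbaccc
  | cbbcb

aac->bb; ab->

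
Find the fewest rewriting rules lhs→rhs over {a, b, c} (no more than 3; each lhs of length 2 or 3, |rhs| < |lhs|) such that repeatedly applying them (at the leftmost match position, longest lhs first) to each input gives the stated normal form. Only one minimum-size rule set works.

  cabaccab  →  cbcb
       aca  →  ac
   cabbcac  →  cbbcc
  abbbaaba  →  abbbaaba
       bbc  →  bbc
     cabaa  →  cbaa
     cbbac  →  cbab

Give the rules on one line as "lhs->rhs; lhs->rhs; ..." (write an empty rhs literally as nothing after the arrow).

bac->ab; ca->c

  | cabaccab => cbaccab => cabcab => cbcab => cbcb
  | aca => ac
  | cabbcac => cbbcac => cbbcc
  | abbbaaba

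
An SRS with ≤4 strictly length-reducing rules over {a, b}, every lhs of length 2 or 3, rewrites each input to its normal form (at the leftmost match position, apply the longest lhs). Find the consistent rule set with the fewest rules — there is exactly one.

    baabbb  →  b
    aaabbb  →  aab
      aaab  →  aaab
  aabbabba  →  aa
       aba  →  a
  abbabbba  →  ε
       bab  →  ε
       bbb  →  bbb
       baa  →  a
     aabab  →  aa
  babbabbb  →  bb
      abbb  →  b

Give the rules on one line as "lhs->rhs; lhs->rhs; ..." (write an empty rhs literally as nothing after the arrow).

  | baabbb => abbb => b
  | aaabbb => aab
  | aaab
  | aabbabba => aabba => aa

abb->; ba->; bab->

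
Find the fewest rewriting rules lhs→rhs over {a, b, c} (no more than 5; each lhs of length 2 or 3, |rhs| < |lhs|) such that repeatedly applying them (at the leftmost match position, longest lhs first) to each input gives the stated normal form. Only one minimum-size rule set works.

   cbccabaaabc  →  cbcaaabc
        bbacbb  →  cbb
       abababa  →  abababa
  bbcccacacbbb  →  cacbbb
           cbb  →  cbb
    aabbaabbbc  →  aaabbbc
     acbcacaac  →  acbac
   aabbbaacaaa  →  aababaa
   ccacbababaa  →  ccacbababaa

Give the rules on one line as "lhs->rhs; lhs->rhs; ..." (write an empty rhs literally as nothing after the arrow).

aca->ab; bba->; cab->; ccc->

  | cbccabaaabc => cbcaaabc
  | bbacbb => cbb
  | abababa
  | bbcccacacbbb => bbacacbbb => cacbbb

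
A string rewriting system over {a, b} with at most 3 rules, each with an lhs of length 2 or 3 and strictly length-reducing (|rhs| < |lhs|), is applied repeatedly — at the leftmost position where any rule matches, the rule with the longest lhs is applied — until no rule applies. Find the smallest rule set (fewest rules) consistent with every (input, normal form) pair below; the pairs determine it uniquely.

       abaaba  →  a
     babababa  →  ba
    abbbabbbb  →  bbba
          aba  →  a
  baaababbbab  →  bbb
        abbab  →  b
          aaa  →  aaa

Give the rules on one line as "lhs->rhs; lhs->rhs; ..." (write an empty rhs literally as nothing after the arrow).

  | abaaba => aaba => a
  | babababa => bababa => baba => ba
  | abbbabbbb => bababbbb => babbbb => bbabb => bbba
  | aba => a

aab->; ab->; abb->ba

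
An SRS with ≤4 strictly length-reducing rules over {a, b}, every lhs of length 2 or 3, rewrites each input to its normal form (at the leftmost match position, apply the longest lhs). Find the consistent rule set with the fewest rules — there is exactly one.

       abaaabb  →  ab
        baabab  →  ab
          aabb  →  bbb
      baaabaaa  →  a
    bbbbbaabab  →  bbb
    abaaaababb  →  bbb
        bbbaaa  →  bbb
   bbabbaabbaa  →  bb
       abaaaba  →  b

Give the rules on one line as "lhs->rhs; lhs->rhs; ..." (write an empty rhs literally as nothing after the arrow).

  | abaaabb => abaabb => ababb => ab
  | baabab => babab => ab
  | aabb => bbb
  | baaabaaa => baabaaa => babaaa => aaa => a

aa->b; aaa->a; ba->b; bab->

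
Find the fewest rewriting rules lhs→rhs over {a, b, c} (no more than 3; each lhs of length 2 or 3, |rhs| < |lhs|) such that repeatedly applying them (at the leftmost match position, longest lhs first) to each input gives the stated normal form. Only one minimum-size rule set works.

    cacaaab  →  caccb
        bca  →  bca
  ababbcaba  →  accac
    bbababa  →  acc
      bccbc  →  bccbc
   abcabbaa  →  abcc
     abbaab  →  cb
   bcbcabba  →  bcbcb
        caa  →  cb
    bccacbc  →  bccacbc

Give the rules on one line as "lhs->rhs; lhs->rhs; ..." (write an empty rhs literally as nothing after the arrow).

aa->b; ba->c; bb->

  | cacaaab => cacbab => caccb
  | bca
  | ababbcaba => acbbcaba => accaba => accac
  | bbababa => ababa => acba => acc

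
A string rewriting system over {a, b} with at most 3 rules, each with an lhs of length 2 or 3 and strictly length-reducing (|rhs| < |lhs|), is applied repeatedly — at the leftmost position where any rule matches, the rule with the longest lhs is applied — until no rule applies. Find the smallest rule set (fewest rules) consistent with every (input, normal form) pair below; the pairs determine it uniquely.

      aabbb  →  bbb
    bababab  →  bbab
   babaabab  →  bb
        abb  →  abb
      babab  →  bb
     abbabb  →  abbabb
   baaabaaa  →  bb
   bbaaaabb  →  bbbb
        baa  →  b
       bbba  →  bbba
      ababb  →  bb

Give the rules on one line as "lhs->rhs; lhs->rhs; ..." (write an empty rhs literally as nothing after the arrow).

aa->; aaa->aa; aba->

  | aabbb => bbb
  | bababab => bbab
  | babaabab => babab => bb
  | abb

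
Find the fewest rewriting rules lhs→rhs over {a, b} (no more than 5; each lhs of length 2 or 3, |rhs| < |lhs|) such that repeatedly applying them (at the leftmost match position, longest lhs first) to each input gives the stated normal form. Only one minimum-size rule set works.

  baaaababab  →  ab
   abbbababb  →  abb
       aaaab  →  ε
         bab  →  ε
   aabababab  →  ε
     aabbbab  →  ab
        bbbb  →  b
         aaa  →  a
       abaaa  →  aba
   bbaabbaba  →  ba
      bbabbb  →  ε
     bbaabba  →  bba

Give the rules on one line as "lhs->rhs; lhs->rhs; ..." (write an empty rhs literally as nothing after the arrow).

aa->; aab->aa; bab->; bbb->

  | baaaababab => baababab => baaabab => babab => ab
  | abbbababb => aababb => aaabb => abb
  | aaaab => aab => aa => ε
  | bab => ε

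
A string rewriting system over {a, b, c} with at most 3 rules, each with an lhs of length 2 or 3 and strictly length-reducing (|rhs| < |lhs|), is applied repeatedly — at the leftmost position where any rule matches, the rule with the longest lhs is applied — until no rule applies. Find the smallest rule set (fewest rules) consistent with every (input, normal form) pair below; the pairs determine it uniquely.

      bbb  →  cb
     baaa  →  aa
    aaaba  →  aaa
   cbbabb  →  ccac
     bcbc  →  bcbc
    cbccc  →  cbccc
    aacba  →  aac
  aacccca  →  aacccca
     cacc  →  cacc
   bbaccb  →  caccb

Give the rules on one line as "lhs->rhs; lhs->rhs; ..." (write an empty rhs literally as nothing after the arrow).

ba->; bb->c

  | bbb => cb
  | baaa => aa
  | aaaba => aaa
  | cbbabb => ccabb => ccac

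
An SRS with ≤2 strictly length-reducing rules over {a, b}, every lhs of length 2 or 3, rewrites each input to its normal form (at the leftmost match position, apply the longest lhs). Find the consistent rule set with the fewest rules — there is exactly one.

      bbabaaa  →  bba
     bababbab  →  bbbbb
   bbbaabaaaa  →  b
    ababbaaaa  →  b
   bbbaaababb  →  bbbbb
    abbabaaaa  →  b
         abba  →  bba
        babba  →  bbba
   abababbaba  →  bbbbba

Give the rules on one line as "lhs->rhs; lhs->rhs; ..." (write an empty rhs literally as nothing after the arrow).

  | bbabaaa => bbbaaa => bba
  | bababbab => bbabbab => bbbbab => bbbbb
  | bbbaabaaaa => bbbaaaa => bbaa => b
  | ababbaaaa => babbaaaa => bbbaaaa => bbaa => b

ab->b; baa->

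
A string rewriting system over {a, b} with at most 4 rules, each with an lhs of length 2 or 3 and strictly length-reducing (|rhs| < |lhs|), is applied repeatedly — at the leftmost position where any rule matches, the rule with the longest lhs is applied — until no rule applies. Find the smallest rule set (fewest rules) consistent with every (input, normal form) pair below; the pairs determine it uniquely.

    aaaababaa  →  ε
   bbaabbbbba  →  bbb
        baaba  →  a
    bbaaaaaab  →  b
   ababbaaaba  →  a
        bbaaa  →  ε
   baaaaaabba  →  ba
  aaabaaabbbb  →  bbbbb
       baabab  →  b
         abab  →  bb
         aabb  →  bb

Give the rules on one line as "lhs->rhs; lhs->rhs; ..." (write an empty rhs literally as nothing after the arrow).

  | aaaababaa => aababaa => baabaa => bbaaa => aa => ε
  | bbaabbbbba => abbbbba => bbbbba => bbb
  | baaba => bbaa => a
  | bbaaaaaab => aaaaab => aaab => ab => b

aa->; aab->ba; ab->b; bba->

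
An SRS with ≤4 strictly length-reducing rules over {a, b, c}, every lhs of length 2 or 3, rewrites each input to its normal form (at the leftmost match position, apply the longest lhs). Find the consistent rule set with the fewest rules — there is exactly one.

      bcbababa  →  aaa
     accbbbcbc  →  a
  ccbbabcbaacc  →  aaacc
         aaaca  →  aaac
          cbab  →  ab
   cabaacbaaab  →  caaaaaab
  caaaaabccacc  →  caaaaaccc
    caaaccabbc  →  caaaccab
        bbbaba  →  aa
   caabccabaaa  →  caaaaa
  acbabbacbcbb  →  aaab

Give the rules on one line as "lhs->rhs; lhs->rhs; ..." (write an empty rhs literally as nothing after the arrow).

aca->ac; ba->a; bc->; cb->

  | bcbababa => bababa => ababa => aaba => aaa
  | accbbbcbc => acbbcbc => abcbc => abc => a
  | ccbbabcbaacc => cbabcbaacc => abcbaacc => abaacc => aaacc
  | aaaca => aaac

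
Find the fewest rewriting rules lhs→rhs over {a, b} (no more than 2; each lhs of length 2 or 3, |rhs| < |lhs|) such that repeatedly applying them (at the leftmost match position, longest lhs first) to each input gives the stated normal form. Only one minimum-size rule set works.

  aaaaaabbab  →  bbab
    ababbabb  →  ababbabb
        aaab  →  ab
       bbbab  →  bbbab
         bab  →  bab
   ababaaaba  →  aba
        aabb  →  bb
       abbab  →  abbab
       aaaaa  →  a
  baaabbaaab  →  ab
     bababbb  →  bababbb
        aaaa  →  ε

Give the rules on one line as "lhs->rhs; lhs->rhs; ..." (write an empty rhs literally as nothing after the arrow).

  | aaaaaabbab => aaaabbab => aabbab => bbab
  | ababbabb
  | aaab => ab
  | bbbab

aa->; baa->a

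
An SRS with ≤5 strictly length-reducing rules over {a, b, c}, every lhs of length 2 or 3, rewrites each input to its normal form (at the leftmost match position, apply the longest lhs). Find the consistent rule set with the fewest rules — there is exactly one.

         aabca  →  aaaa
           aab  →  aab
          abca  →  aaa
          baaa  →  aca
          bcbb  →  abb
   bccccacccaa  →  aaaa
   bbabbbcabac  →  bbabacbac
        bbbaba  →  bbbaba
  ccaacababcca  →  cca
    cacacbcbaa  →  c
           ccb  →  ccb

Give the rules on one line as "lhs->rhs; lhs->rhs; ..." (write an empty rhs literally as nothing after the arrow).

  | aabca => aaaa
  | aab
  | abca => aaa
  | baaa => aca

aac->c; baa->ac; bc->a; caa->aa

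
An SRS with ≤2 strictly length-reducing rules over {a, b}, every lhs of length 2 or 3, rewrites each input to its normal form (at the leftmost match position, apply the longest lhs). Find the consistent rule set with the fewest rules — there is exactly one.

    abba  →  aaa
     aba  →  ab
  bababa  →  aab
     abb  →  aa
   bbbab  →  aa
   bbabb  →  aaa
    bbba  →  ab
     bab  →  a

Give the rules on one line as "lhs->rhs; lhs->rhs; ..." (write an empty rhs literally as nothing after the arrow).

  | abba => aaa
  | aba => ab
  | bababa => bbaba => aaba => aab
  | abb => aa

ba->b; bb->a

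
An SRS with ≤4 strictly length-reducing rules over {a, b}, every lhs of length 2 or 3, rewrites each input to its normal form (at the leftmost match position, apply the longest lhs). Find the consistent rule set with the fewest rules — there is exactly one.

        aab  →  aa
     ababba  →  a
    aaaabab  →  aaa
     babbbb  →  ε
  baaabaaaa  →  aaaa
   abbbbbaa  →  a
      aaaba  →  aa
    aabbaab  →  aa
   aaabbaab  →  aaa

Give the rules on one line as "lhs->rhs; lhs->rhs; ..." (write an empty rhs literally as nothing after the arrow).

  | aab => aa
  | ababba => bba => a
  | aaaabab => aaab => aaa
  | babbbb => bbbb => bb => ε

ab->a; aba->; ba->; bb->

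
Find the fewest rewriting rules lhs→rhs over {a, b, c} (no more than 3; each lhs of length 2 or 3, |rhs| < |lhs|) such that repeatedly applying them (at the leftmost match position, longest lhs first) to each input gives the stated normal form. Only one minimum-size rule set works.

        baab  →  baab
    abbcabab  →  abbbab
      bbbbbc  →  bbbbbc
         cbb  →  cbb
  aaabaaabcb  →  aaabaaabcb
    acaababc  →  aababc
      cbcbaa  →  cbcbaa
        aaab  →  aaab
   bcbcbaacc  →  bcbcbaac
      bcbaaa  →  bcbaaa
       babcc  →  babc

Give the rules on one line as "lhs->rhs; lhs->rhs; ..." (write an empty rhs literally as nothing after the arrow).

  | baab
  | abbcabab => abbbab
  | bbbbbc
  | cbb

ca->; cc->c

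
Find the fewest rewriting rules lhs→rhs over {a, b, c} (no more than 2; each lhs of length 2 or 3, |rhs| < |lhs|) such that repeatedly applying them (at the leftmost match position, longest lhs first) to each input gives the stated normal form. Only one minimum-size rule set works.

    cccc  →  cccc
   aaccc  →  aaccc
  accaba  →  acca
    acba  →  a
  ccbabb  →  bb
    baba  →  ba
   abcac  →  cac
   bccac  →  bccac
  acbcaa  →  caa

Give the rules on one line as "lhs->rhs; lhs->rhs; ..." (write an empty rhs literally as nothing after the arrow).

ab->; cb->b

  | cccc
  | aaccc
  | accaba => acca
  | acba => aba => a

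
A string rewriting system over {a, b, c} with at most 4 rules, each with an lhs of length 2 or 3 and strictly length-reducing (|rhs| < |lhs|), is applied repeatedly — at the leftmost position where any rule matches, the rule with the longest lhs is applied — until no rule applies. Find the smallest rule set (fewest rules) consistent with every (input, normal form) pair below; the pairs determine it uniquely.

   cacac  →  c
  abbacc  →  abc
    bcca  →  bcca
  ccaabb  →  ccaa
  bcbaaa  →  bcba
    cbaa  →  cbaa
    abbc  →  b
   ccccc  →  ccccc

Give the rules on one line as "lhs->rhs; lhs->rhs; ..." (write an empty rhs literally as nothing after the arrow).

  | cacac => cbac => cbb => c
  | abbacc => aacc => abc
  | bcca
  | ccaabb => ccaa

aaa->a; ac->b; bb->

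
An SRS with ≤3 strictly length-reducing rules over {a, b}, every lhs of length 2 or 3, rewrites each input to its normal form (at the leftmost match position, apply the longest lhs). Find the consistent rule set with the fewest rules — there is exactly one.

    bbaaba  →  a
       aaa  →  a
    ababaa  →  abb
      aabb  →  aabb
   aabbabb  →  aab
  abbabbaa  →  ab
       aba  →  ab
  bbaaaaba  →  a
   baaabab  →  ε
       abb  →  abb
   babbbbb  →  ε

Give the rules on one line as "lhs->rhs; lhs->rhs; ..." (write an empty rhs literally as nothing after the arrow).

aaa->a; ba->b; bbb->

  | bbaaba => bbaba => bbba => a
  | aaa => a
  | ababaa => abbaa => abba => abb
  | aabb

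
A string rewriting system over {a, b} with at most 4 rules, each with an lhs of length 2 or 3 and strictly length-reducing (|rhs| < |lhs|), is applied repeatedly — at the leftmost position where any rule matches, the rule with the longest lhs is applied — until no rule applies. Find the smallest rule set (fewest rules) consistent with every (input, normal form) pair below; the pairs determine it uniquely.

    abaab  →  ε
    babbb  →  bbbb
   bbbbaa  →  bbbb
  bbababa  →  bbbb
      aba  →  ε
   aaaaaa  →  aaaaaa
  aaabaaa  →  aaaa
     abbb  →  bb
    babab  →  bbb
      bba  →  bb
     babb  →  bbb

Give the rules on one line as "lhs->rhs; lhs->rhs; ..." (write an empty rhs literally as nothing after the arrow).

  | abaab => ab => ε
  | babbb => bbbb
  | bbbbaa => bbbba => bbbb
  | bbababa => bbbaba => bbbba => bbbb

ab->; aba->; ba->b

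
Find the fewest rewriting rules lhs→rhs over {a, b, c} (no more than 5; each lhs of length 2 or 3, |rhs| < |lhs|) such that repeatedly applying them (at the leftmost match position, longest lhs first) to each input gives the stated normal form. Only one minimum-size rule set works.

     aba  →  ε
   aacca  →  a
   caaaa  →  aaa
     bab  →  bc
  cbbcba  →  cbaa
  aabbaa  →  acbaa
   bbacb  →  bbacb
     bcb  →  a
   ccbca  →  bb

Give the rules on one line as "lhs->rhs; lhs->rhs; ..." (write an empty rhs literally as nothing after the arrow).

ab->c; bcb->a; ca->; cc->b

  | aba => ca => ε
  | aacca => aaba => aca => a
  | caaaa => aaa
  | bab => bc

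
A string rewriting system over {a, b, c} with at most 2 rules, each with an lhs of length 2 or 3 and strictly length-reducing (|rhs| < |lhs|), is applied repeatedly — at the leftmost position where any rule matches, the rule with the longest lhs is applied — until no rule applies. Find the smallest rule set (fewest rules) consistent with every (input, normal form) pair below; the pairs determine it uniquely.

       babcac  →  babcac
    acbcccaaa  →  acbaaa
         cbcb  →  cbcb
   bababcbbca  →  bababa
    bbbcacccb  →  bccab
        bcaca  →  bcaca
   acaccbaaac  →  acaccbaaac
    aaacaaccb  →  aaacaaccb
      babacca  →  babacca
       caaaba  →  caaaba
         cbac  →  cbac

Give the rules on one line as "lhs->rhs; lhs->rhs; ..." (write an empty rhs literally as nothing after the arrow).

bbc->cc; ccc->

  | babcac
  | acbcccaaa => acbaaa
  | cbcb
  | bababcbbca => bababccca => bababa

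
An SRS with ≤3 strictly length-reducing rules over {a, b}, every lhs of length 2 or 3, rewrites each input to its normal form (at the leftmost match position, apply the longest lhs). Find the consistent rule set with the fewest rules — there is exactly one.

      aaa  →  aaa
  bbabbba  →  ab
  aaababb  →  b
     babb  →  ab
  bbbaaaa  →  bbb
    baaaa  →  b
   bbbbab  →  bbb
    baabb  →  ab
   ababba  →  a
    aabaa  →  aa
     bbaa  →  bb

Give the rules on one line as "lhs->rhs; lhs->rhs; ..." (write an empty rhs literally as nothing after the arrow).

  | aaa
  | bbabbba => babba => aba => ab
  | aaababb => aabb => b
  | babb => ab

aab->; ba->b; bab->a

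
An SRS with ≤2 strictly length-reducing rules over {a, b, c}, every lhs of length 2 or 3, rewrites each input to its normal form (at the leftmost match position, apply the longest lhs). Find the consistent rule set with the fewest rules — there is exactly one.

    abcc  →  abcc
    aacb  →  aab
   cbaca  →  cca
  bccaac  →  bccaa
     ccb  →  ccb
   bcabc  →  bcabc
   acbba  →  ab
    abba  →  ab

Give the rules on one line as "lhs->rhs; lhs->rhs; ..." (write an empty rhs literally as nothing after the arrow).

  | abcc
  | aacb => aab
  | cbaca => cca
  | bccaac => bccaa

ac->a; ba->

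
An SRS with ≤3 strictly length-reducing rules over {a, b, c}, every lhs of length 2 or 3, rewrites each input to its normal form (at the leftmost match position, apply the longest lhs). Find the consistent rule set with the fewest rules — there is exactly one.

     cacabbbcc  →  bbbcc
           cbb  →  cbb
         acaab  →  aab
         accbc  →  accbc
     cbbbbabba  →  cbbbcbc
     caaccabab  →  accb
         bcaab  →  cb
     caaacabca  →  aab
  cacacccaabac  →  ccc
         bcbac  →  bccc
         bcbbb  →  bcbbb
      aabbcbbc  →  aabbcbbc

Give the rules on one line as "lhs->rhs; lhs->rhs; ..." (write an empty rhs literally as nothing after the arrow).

  | cacabbbcc => cabbbcc => bbbcc
  | cbb
  | acaab => aab
  | accbc

ba->c; ca->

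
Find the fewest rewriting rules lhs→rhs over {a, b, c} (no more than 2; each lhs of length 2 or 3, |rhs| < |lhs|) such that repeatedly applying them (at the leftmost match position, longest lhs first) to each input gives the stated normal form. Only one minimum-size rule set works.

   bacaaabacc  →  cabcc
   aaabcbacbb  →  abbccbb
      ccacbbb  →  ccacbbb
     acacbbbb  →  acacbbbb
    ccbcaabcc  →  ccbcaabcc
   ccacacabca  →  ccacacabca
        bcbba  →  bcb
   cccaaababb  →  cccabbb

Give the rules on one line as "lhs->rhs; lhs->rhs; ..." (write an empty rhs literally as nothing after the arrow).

aaa->ab; ba->

  | bacaaabacc => caaabacc => cabbacc => cabcc
  | aaabcbacbb => abbcbacbb => abbccbb
  | ccacbbb
  | acacbbbb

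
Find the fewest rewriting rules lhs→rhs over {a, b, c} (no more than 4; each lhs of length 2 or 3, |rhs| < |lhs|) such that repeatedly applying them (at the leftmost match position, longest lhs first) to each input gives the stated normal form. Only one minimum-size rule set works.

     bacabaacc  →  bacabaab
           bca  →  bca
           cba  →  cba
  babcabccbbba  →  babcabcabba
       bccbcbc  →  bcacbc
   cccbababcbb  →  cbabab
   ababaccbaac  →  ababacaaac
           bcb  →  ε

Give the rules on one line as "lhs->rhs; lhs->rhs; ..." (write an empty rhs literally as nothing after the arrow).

bcb->; cc->b; ccb->ca; ccc->c

  | bacabaacc => bacabaab
  | bca
  | cba
  | babcabccbbba => babcabcabba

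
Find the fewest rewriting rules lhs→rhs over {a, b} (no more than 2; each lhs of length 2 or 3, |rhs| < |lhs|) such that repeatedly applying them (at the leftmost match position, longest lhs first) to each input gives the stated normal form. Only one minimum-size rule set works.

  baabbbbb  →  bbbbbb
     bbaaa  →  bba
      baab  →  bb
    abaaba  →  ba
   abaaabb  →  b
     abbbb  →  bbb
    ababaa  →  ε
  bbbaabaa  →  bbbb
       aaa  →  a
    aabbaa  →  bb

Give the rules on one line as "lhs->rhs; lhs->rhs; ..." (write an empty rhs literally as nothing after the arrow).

aa->; ab->

  | baabbbbb => bbbbbb
  | bbaaa => bba
  | baab => bb
  | abaaba => aaba => ba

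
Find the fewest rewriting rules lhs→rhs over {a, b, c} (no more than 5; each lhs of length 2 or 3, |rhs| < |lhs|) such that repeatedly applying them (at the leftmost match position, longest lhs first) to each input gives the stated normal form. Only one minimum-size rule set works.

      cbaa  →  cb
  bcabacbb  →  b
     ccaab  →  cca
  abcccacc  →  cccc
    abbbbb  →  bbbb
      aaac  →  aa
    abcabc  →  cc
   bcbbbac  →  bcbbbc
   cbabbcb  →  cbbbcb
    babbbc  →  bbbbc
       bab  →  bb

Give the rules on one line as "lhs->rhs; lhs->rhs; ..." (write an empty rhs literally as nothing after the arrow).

ab->; ac->; ba->b; bca->aa

  | cbaa => cba => cb
  | bcabacbb => aabacbb => aacbb => abb => b
  | ccaab => cca
  | abcccacc => cccacc => cccc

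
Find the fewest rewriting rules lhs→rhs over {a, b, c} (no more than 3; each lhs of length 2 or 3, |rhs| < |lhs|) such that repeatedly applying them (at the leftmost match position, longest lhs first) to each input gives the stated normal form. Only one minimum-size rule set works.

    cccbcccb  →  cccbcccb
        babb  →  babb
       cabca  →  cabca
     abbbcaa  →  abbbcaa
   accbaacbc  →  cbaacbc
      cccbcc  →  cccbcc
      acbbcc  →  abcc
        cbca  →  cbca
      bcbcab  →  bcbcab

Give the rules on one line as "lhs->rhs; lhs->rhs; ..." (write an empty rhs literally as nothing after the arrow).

acc->c; cbb->b

  | cccbcccb
  | babb
  | cabca
  | abbbcaa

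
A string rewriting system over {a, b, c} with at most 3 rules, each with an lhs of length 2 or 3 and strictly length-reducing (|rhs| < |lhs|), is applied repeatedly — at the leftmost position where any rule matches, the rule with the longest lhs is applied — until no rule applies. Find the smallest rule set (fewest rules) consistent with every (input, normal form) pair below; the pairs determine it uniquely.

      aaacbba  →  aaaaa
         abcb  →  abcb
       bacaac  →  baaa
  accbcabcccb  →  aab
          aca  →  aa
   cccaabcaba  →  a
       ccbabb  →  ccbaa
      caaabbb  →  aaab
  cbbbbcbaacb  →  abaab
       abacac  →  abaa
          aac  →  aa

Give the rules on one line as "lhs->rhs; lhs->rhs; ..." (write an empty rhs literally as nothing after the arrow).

ac->a; bb->a; ca->

  | aaacbba => aaabba => aaaaa
  | abcb
  | bacaac => baaac => baaa
  | accbcabcccb => acbcabcccb => abcabcccb => abbcccb => aacccb => aaccb => aacb => aab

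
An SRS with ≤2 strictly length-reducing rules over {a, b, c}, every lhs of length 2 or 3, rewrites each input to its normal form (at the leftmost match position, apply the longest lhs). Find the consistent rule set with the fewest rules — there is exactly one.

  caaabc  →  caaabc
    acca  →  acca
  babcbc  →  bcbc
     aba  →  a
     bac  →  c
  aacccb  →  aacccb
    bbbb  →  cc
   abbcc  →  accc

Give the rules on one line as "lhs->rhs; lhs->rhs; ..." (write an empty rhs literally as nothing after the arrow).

ba->; bb->c

  | caaabc
  | acca
  | babcbc => bcbc
  | aba => a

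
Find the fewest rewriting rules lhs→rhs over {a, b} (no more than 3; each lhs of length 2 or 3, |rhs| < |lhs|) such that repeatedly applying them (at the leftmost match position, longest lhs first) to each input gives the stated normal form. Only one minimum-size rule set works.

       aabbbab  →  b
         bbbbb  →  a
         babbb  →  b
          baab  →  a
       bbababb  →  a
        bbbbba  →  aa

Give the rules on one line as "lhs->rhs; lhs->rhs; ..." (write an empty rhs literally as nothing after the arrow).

ab->b; bb->a; bbb->a

  | aabbbab => abbbab => bbbab => aab => ab => b
  | bbbbb => abb => bb => a
  | babbb => bbbb => ab => b
  | baab => bab => bb => a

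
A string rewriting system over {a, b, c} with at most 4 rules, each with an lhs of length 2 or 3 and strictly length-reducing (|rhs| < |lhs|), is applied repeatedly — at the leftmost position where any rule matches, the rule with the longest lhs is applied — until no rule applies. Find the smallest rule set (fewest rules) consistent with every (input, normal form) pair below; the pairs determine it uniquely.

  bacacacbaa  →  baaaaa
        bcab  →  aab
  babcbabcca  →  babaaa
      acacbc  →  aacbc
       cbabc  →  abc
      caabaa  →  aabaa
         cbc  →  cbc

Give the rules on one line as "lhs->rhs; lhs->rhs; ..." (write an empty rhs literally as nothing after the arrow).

bca->aa; ca->a; cba->a

  | bacacacbaa => baacacbaa => baaacbaa => baaaaa
  | bcab => aab
  | babcbabcca => bababcca => bababca => babaaa
  | acacbc => aacbc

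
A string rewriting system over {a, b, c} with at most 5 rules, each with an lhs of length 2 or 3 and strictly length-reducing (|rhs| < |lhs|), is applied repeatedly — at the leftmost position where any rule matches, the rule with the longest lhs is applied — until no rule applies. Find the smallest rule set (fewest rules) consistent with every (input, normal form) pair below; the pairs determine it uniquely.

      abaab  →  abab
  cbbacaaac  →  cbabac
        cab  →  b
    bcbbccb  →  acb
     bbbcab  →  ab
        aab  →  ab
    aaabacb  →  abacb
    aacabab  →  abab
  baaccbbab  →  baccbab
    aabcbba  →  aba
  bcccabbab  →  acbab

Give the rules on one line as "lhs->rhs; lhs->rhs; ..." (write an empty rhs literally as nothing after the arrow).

aa->a; bb->b; bc->a; ca->b

  | abaab => abab
  | cbbacaaac => cbacaaac => cbabaac => cbabac
  | cab => bb => b
  | bcbbccb => abbccb => abccb => aacb => acb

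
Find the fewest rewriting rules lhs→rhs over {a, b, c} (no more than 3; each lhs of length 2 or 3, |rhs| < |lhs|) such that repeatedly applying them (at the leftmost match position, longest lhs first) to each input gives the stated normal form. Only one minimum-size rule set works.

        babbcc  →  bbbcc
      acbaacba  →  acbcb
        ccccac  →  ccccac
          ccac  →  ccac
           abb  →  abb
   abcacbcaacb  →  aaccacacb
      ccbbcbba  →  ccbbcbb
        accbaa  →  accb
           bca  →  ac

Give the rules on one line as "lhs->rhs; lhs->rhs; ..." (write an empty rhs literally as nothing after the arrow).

  | babbcc => bbbcc
  | acbaacba => acbacba => acbcba => acbcb
  | ccccac
  | ccac

ba->b; bca->ac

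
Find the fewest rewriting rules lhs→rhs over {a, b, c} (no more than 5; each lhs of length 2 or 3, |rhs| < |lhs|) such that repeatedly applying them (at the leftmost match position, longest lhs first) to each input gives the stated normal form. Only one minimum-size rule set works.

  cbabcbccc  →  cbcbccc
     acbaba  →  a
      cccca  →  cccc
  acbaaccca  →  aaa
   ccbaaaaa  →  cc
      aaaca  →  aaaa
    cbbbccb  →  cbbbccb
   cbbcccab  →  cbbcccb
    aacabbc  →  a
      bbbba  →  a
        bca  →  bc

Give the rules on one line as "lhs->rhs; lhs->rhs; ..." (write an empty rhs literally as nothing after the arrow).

ab->; ac->a; ba->a; ca->c

  | cbabcbccc => cabcbccc => cbcbccc
  | acbaba => ababa => aba => a
  | cccca => cccc
  | acbaaccca => abaaccca => aaccca => aacca => aaca => aaa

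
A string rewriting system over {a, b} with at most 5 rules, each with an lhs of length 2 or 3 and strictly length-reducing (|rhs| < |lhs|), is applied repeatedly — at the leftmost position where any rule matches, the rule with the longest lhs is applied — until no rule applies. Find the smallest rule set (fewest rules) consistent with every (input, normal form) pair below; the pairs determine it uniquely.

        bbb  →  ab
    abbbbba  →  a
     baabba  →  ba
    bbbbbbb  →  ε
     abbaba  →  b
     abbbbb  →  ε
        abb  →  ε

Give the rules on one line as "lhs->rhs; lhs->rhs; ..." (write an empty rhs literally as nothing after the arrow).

aa->; aab->aa; aba->b; bb->a

  | bbb => ab
  | abbbbba => aabbba => aabba => aaba => aaa => a
  | baabba => baaba => baaa => ba
  | bbbbbbb => abbbbb => aabbb => aabb => aab => aa => ε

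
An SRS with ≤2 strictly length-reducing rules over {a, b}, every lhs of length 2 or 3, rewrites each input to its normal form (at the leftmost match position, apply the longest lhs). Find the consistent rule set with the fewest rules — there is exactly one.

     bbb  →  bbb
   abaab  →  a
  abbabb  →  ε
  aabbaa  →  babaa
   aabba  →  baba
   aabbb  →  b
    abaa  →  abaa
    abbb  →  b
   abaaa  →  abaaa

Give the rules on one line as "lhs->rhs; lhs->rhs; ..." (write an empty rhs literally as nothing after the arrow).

aab->ba; abb->

  | bbb
  | abaab => abba => a
  | abbabb => abb => ε
  | aabbaa => babaa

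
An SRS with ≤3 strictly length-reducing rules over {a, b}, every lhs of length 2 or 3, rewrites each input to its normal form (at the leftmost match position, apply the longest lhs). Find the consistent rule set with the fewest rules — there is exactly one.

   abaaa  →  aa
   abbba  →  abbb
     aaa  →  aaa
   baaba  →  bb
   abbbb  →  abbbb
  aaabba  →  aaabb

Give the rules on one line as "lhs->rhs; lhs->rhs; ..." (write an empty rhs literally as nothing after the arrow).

  | abaaa => aa
  | abbba => abbb
  | aaa
  | baaba => baba => bba => bb

aba->; ba->b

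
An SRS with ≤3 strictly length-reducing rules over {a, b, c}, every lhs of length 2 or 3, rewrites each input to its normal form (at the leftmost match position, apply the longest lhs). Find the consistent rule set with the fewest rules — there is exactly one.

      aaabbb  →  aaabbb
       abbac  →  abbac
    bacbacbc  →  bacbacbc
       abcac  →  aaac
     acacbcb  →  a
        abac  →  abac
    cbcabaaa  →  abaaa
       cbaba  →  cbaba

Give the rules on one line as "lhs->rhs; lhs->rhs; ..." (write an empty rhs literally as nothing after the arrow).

bca->aa; bcb->a; ca->

  | aaabbb
  | abbac
  | bacbacbc
  | abcac => aaac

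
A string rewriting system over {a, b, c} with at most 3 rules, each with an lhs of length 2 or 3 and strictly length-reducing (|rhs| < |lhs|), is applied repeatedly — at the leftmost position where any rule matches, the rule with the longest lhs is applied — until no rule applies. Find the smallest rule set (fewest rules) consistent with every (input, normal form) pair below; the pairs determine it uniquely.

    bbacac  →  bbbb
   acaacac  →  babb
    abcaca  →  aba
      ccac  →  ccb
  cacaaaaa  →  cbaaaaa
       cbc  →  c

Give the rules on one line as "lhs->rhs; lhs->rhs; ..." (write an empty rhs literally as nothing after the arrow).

ac->b; bc->

  | bbacac => bbbac => bbbb
  | acaacac => baacac => babac => babb
  | abcaca => aaca => aba
  | ccac => ccb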